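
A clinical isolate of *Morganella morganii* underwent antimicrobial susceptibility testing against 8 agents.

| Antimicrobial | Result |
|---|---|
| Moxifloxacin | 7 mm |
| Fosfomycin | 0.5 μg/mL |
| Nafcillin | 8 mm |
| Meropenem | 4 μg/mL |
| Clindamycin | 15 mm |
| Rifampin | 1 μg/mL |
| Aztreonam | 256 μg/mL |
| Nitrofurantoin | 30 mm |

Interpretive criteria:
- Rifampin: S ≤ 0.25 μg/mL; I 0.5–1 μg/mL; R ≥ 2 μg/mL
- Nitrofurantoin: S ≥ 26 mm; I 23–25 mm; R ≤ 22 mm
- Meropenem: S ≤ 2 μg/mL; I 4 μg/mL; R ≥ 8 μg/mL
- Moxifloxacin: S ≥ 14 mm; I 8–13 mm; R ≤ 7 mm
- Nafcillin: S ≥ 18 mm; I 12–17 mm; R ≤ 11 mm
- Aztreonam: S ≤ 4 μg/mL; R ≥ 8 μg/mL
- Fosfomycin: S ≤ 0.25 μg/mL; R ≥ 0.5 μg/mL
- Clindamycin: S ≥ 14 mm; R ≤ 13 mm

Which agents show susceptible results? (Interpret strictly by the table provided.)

Moxifloxacin: 7 mm is ≤ 7 mm ⇒ resistant
Fosfomycin: 0.5 μg/mL is ≥ 0.5 μg/mL → Resistant
Nafcillin 8 mm: ≤ 11 mm → resistant
Meropenem (4 μg/mL) = 4 μg/mL → Intermediate
Clindamycin 15 mm: ≥ 14 mm → Susceptible
Rifampin (1 μg/mL) in 0.5–1 μg/mL → intermediate
Aztreonam (256 μg/mL) ≥ 8 μg/mL — Resistant
Nitrofurantoin 30 mm: ≥ 26 mm ⇒ Susceptible

clindamycin, nitrofurantoin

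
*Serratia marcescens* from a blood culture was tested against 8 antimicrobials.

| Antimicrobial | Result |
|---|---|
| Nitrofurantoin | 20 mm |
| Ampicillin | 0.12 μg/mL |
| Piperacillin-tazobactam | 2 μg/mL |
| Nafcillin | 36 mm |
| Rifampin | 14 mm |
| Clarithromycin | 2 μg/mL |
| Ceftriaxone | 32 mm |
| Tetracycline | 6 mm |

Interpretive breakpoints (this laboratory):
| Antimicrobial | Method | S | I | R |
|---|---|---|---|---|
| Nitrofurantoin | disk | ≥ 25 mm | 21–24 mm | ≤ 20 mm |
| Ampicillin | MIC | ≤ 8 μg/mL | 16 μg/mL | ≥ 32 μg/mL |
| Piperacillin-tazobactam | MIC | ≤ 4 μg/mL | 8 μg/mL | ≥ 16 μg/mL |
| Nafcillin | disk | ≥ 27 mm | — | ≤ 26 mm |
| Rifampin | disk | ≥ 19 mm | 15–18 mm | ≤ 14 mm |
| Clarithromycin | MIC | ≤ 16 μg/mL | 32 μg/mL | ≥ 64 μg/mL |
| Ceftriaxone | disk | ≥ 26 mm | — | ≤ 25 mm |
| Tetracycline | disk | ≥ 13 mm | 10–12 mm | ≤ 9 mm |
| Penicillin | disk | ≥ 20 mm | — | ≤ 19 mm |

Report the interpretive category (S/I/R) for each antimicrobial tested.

R, S, S, S, R, S, S, R

Nitrofurantoin (20 mm) ≤ 20 mm — resistant
Ampicillin (0.12 μg/mL) ≤ 8 μg/mL ⇒ S
Piperacillin-tazobactam (2 μg/mL) ≤ 4 μg/mL — S
Nafcillin: 36 mm is ≥ 27 mm — Susceptible
Rifampin 14 mm: ≤ 14 mm — Resistant
Clarithromycin 2 μg/mL: ≤ 16 μg/mL → Susceptible
Ceftriaxone (32 mm) ≥ 26 mm → Susceptible
Tetracycline: 6 mm is ≤ 9 mm → resistant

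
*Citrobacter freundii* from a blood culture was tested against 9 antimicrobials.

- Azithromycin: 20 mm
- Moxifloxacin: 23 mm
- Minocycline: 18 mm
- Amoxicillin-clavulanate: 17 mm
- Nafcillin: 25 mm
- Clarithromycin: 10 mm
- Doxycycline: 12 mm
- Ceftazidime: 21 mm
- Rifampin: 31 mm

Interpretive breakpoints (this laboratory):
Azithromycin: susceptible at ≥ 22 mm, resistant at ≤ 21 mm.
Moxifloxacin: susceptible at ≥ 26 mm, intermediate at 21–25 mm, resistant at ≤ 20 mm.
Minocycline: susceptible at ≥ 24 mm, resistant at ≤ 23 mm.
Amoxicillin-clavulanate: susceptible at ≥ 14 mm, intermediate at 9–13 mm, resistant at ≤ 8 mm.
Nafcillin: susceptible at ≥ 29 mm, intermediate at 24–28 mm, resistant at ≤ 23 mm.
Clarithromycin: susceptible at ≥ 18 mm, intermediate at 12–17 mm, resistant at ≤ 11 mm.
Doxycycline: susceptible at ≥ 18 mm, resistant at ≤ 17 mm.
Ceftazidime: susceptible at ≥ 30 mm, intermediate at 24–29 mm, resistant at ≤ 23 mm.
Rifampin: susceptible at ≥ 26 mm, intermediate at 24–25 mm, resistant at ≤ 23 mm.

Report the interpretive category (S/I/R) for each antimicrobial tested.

R, I, R, S, I, R, R, R, S

Azithromycin (20 mm) ≤ 21 mm ⇒ R
Moxifloxacin 23 mm: in 21–25 mm ⇒ intermediate
Minocycline 18 mm: ≤ 23 mm ⇒ resistant
Amoxicillin-clavulanate 17 mm: ≥ 14 mm ⇒ S
Nafcillin (25 mm) in 24–28 mm — intermediate
Clarithromycin (10 mm) ≤ 11 mm → resistant
Doxycycline (12 mm) ≤ 17 mm ⇒ Resistant
Ceftazidime (21 mm) ≤ 23 mm — R
Rifampin (31 mm) ≥ 26 mm ⇒ Susceptible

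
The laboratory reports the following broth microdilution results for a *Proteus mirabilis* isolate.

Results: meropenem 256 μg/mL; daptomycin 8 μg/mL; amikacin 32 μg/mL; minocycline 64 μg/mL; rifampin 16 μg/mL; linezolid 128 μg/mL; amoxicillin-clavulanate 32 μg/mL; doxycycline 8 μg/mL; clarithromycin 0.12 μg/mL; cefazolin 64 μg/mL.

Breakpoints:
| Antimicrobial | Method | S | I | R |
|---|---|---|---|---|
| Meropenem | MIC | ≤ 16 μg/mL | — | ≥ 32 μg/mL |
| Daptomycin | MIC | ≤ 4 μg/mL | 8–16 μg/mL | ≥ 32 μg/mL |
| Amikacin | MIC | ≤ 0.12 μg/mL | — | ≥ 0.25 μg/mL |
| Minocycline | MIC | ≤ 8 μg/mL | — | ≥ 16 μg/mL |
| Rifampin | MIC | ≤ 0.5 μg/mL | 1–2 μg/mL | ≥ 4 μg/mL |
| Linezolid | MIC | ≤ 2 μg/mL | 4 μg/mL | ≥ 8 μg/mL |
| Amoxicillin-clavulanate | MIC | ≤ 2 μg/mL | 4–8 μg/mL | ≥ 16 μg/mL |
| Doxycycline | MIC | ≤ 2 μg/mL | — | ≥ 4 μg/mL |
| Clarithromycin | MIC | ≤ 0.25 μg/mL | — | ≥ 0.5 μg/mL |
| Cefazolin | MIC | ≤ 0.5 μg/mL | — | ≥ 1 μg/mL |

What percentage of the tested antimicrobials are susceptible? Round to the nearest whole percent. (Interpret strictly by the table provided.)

Meropenem 256 μg/mL: ≥ 32 μg/mL → R
Daptomycin (8 μg/mL) in 8–16 μg/mL — intermediate
Amikacin (32 μg/mL) ≥ 0.25 μg/mL → resistant
Minocycline 64 μg/mL: ≥ 16 μg/mL — Resistant
Rifampin 16 μg/mL: ≥ 4 μg/mL ⇒ R
Linezolid (128 μg/mL) ≥ 8 μg/mL → Resistant
Amoxicillin-clavulanate 32 μg/mL: ≥ 16 μg/mL → resistant
Doxycycline 8 μg/mL: ≥ 4 μg/mL — resistant
Clarithromycin (0.12 μg/mL) ≤ 0.25 μg/mL — Susceptible
Cefazolin 64 μg/mL: ≥ 1 μg/mL ⇒ resistant
Susceptible: 1/10

10%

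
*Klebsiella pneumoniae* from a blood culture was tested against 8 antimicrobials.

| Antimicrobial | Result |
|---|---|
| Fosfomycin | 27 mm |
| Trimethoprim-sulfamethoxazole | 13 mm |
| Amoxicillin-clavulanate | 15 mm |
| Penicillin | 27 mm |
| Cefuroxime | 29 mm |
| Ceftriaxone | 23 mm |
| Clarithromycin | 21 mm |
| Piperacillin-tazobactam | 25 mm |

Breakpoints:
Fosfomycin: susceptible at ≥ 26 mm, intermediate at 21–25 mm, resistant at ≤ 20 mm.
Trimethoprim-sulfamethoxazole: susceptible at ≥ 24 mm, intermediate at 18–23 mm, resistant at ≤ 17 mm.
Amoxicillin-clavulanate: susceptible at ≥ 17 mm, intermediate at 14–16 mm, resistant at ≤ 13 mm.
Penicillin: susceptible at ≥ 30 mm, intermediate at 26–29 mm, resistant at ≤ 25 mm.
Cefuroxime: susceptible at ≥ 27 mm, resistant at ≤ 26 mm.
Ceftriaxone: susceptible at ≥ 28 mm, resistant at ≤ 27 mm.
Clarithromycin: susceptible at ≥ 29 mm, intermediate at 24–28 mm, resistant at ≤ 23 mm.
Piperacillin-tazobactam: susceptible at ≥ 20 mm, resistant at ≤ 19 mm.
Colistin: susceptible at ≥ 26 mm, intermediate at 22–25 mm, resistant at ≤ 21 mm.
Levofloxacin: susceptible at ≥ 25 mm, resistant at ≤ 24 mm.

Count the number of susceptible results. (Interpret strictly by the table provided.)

Fosfomycin 27 mm: ≥ 26 mm ⇒ Susceptible
Trimethoprim-sulfamethoxazole (13 mm) ≤ 17 mm — R
Amoxicillin-clavulanate (15 mm) in 14–16 mm ⇒ I
Penicillin 27 mm: in 26–29 mm — I
Cefuroxime 29 mm: ≥ 27 mm — S
Ceftriaxone 23 mm: ≤ 27 mm ⇒ Resistant
Clarithromycin (21 mm) ≤ 23 mm — R
Piperacillin-tazobactam 25 mm: ≥ 20 mm → S
Susceptible: 3

3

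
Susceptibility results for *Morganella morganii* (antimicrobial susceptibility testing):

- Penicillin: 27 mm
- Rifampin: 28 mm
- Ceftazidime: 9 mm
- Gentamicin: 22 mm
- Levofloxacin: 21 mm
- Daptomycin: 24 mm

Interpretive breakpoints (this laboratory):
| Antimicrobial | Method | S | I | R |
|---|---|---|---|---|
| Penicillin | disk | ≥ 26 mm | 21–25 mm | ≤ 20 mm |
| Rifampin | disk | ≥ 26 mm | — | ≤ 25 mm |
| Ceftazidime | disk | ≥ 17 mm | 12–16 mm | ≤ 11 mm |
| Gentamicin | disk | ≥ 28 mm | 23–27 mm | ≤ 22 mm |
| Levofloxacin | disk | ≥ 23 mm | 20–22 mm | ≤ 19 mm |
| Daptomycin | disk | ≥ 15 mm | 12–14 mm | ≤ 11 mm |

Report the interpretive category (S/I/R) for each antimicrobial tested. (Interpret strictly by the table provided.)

Penicillin 27 mm: ≥ 26 mm ⇒ susceptible
Rifampin 28 mm: ≥ 26 mm — S
Ceftazidime: 9 mm is ≤ 11 mm → Resistant
Gentamicin (22 mm) ≤ 22 mm ⇒ resistant
Levofloxacin: 21 mm is in 20–22 mm — I
Daptomycin: 24 mm is ≥ 15 mm ⇒ S

S, S, R, R, I, S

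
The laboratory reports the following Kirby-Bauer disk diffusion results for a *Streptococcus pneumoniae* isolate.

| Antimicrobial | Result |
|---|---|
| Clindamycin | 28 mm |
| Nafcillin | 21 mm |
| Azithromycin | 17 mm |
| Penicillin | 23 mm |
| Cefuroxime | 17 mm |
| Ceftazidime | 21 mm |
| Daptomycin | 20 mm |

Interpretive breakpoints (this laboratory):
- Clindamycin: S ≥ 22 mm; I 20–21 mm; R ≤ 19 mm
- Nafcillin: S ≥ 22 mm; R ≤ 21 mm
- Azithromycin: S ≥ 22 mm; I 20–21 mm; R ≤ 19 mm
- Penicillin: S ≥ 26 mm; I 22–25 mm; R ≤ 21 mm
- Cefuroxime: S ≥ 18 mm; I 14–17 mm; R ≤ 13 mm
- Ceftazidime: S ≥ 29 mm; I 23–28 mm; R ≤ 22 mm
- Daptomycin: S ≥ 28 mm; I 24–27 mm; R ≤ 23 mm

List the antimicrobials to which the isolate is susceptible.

clindamycin

Clindamycin: 28 mm is ≥ 22 mm → S
Nafcillin (21 mm) ≤ 21 mm ⇒ Resistant
Azithromycin: 17 mm is ≤ 19 mm ⇒ resistant
Penicillin: 23 mm is in 22–25 mm → Intermediate
Cefuroxime: 17 mm is in 14–17 mm — Intermediate
Ceftazidime (21 mm) ≤ 22 mm → resistant
Daptomycin (20 mm) ≤ 23 mm → Resistant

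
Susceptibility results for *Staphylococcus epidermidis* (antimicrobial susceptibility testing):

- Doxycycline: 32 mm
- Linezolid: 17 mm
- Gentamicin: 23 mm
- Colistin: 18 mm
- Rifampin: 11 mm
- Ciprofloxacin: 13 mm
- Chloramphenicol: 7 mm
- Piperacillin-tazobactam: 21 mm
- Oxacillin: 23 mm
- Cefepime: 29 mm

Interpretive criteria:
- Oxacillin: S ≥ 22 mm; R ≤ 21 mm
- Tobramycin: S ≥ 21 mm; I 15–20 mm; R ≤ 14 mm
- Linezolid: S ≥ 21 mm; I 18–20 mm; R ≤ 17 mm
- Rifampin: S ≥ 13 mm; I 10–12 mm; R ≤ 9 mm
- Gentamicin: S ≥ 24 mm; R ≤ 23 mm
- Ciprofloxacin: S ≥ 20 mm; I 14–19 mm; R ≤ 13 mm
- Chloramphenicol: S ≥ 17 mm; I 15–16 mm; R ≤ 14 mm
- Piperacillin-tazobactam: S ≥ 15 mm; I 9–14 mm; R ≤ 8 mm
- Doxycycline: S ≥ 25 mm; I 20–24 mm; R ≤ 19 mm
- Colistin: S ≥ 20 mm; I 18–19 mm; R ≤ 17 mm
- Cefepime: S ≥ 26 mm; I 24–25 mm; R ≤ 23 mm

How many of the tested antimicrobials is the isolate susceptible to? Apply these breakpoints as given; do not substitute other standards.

Doxycycline (32 mm) ≥ 25 mm ⇒ S
Linezolid 17 mm: ≤ 17 mm — resistant
Gentamicin: 23 mm is ≤ 23 mm ⇒ Resistant
Colistin: 18 mm is in 18–19 mm — intermediate
Rifampin: 11 mm is in 10–12 mm ⇒ Intermediate
Ciprofloxacin 13 mm: ≤ 13 mm → R
Chloramphenicol (7 mm) ≤ 14 mm ⇒ Resistant
Piperacillin-tazobactam: 21 mm is ≥ 15 mm — Susceptible
Oxacillin (23 mm) ≥ 22 mm — susceptible
Cefepime 29 mm: ≥ 26 mm → Susceptible
Susceptible: 4

4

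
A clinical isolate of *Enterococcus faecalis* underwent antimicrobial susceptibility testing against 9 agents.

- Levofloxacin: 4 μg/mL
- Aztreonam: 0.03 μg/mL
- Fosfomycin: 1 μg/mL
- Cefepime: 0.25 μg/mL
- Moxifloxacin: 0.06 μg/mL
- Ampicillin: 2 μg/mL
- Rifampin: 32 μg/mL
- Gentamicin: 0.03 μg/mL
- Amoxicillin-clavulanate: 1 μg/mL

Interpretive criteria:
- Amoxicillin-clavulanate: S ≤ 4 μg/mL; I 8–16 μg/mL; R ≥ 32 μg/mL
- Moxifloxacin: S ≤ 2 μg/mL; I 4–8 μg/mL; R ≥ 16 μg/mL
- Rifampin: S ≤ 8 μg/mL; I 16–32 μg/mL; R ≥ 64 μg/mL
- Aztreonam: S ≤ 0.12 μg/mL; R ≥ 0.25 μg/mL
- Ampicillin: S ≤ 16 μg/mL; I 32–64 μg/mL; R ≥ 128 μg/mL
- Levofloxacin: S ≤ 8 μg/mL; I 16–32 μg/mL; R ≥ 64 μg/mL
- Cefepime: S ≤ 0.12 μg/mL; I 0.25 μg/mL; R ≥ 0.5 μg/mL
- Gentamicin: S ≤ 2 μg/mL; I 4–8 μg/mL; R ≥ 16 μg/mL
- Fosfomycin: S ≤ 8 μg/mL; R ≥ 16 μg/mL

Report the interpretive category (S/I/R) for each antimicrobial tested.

Levofloxacin (4 μg/mL) ≤ 8 μg/mL → susceptible
Aztreonam 0.03 μg/mL: ≤ 0.12 μg/mL ⇒ Susceptible
Fosfomycin 1 μg/mL: ≤ 8 μg/mL → Susceptible
Cefepime: 0.25 μg/mL is = 0.25 μg/mL ⇒ Intermediate
Moxifloxacin: 0.06 μg/mL is ≤ 2 μg/mL → susceptible
Ampicillin 2 μg/mL: ≤ 16 μg/mL — susceptible
Rifampin: 32 μg/mL is in 16–32 μg/mL — I
Gentamicin (0.03 μg/mL) ≤ 2 μg/mL — Susceptible
Amoxicillin-clavulanate: 1 μg/mL is ≤ 4 μg/mL ⇒ susceptible

S, S, S, I, S, S, I, S, S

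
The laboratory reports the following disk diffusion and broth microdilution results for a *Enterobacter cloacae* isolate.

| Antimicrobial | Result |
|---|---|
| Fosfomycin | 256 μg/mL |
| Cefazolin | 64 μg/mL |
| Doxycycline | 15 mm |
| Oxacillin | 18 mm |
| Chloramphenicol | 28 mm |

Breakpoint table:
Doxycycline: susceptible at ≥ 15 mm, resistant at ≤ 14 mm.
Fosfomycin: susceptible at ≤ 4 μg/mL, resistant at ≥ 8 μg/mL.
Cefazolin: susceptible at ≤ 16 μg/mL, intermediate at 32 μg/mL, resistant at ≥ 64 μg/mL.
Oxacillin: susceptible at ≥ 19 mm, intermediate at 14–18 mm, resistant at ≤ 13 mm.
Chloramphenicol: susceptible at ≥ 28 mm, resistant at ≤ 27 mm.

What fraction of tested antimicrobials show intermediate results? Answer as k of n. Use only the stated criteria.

1 of 5

Fosfomycin (256 μg/mL) ≥ 8 μg/mL → resistant
Cefazolin (64 μg/mL) ≥ 64 μg/mL — Resistant
Doxycycline (15 mm) ≥ 15 mm — S
Oxacillin: 18 mm is in 14–18 mm → intermediate
Chloramphenicol 28 mm: ≥ 28 mm → S
Intermediate: 1/5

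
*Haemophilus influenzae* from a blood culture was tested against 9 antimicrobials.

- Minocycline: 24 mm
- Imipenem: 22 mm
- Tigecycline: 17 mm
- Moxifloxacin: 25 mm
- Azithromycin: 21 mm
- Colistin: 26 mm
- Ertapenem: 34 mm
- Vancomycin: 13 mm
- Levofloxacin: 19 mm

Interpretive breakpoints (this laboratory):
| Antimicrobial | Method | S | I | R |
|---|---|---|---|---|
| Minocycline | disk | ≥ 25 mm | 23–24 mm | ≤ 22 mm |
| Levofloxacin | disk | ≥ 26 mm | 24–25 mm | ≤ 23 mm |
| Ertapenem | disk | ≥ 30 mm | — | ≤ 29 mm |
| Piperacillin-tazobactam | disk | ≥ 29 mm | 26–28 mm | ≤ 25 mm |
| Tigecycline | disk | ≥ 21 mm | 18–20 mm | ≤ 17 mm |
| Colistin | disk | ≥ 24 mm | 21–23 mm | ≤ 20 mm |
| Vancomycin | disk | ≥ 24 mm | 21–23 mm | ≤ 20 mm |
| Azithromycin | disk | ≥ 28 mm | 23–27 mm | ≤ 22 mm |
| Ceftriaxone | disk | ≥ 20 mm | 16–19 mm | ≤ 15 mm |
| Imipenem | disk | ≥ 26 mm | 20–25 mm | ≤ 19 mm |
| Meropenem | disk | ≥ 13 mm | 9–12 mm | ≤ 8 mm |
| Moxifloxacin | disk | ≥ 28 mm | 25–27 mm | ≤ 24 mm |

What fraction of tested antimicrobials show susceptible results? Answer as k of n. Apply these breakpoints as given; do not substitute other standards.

Minocycline 24 mm: in 23–24 mm → Intermediate
Imipenem 22 mm: in 20–25 mm ⇒ intermediate
Tigecycline (17 mm) ≤ 17 mm — Resistant
Moxifloxacin: 25 mm is in 25–27 mm — Intermediate
Azithromycin 21 mm: ≤ 22 mm — R
Colistin 26 mm: ≥ 24 mm → susceptible
Ertapenem (34 mm) ≥ 30 mm → Susceptible
Vancomycin 13 mm: ≤ 20 mm — resistant
Levofloxacin: 19 mm is ≤ 23 mm — resistant
Susceptible: 2/9

2 of 9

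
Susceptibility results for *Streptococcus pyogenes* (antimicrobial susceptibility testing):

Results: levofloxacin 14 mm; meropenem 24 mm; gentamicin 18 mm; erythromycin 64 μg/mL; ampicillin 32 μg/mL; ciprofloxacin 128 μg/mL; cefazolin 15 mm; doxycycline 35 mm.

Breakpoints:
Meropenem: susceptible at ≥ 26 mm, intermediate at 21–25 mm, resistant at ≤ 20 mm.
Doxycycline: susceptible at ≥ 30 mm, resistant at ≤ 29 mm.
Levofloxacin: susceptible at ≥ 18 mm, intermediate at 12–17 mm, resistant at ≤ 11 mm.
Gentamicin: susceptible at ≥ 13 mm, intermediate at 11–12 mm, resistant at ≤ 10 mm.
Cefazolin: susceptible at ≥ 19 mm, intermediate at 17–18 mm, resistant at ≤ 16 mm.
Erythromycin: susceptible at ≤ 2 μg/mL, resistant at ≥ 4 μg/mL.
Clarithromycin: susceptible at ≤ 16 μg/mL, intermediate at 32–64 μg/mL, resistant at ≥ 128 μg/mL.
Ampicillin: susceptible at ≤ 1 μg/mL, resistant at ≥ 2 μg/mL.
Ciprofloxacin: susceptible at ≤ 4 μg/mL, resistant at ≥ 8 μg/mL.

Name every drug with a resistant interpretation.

Levofloxacin 14 mm: in 12–17 mm → intermediate
Meropenem 24 mm: in 21–25 mm ⇒ intermediate
Gentamicin 18 mm: ≥ 13 mm → Susceptible
Erythromycin (64 μg/mL) ≥ 4 μg/mL → Resistant
Ampicillin (32 μg/mL) ≥ 2 μg/mL → resistant
Ciprofloxacin: 128 μg/mL is ≥ 8 μg/mL → Resistant
Cefazolin: 15 mm is ≤ 16 mm → resistant
Doxycycline 35 mm: ≥ 30 mm → S

erythromycin, ampicillin, ciprofloxacin, cefazolin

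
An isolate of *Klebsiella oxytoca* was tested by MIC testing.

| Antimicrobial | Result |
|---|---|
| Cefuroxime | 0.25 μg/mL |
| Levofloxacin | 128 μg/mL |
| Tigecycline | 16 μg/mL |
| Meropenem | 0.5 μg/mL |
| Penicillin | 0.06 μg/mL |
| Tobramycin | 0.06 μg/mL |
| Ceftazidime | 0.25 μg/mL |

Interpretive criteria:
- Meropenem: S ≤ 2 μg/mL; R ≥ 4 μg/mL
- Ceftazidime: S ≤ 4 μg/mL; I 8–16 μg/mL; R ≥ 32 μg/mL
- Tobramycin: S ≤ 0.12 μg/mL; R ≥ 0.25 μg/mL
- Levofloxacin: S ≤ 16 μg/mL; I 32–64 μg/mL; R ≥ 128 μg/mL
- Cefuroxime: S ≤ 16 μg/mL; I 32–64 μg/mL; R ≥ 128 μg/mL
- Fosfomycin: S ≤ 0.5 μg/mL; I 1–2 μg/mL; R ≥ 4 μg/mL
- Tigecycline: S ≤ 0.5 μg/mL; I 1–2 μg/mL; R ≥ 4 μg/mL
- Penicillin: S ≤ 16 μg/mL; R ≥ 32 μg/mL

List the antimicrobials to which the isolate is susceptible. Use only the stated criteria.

Cefuroxime 0.25 μg/mL: ≤ 16 μg/mL — susceptible
Levofloxacin 128 μg/mL: ≥ 128 μg/mL → resistant
Tigecycline: 16 μg/mL is ≥ 4 μg/mL — resistant
Meropenem 0.5 μg/mL: ≤ 2 μg/mL → S
Penicillin (0.06 μg/mL) ≤ 16 μg/mL ⇒ susceptible
Tobramycin (0.06 μg/mL) ≤ 0.12 μg/mL → susceptible
Ceftazidime: 0.25 μg/mL is ≤ 4 μg/mL — Susceptible

cefuroxime, meropenem, penicillin, tobramycin, ceftazidime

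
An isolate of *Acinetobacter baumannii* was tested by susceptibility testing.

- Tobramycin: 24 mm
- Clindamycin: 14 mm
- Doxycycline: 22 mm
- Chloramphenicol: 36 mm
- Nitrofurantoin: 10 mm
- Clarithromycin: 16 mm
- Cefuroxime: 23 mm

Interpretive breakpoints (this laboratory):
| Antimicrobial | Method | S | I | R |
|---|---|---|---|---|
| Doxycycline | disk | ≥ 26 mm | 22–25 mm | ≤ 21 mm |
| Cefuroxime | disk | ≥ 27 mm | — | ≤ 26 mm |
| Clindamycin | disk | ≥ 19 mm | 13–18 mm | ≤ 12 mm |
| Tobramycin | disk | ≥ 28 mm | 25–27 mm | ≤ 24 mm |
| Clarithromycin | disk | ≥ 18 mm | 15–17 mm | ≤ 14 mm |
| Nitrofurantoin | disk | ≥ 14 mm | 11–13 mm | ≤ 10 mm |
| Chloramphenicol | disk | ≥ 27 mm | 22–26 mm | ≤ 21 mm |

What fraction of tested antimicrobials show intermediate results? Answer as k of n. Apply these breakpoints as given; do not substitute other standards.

Tobramycin 24 mm: ≤ 24 mm → R
Clindamycin 14 mm: in 13–18 mm — Intermediate
Doxycycline 22 mm: in 22–25 mm ⇒ intermediate
Chloramphenicol: 36 mm is ≥ 27 mm → Susceptible
Nitrofurantoin (10 mm) ≤ 10 mm — R
Clarithromycin 16 mm: in 15–17 mm ⇒ I
Cefuroxime 23 mm: ≤ 26 mm — R
Intermediate: 3/7

3 of 7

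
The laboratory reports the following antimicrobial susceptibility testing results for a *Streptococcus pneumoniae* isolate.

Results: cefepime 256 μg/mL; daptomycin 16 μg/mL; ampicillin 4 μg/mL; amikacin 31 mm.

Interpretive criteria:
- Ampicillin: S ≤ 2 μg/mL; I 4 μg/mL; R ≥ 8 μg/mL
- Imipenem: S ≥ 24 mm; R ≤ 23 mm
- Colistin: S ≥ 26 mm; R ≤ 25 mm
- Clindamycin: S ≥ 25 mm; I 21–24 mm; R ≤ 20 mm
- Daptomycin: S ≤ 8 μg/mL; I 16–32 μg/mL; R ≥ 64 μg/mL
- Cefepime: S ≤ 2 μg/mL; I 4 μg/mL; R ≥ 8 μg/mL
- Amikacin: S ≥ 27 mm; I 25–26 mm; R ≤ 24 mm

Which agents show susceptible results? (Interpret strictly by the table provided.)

Cefepime (256 μg/mL) ≥ 8 μg/mL — Resistant
Daptomycin 16 μg/mL: in 16–32 μg/mL → Intermediate
Ampicillin (4 μg/mL) = 4 μg/mL → I
Amikacin: 31 mm is ≥ 27 mm — Susceptible

amikacin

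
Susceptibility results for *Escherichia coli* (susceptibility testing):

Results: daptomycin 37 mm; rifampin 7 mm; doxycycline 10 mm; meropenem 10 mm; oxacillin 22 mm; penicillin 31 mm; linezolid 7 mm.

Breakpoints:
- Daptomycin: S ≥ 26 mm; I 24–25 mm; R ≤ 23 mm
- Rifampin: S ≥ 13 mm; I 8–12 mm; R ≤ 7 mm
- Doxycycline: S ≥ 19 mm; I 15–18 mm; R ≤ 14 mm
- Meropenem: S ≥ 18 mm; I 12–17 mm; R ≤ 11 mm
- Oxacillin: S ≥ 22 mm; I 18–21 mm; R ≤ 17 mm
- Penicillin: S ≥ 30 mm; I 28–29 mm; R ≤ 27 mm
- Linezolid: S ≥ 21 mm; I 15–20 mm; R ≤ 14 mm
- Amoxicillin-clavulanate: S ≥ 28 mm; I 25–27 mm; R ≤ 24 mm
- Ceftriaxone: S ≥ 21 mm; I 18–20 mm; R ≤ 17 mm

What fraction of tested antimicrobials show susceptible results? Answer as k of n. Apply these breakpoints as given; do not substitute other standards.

Daptomycin: 37 mm is ≥ 26 mm → S
Rifampin (7 mm) ≤ 7 mm ⇒ Resistant
Doxycycline 10 mm: ≤ 14 mm → R
Meropenem (10 mm) ≤ 11 mm ⇒ Resistant
Oxacillin 22 mm: ≥ 22 mm — Susceptible
Penicillin (31 mm) ≥ 30 mm — S
Linezolid (7 mm) ≤ 14 mm ⇒ Resistant
Susceptible: 3/7

3 of 7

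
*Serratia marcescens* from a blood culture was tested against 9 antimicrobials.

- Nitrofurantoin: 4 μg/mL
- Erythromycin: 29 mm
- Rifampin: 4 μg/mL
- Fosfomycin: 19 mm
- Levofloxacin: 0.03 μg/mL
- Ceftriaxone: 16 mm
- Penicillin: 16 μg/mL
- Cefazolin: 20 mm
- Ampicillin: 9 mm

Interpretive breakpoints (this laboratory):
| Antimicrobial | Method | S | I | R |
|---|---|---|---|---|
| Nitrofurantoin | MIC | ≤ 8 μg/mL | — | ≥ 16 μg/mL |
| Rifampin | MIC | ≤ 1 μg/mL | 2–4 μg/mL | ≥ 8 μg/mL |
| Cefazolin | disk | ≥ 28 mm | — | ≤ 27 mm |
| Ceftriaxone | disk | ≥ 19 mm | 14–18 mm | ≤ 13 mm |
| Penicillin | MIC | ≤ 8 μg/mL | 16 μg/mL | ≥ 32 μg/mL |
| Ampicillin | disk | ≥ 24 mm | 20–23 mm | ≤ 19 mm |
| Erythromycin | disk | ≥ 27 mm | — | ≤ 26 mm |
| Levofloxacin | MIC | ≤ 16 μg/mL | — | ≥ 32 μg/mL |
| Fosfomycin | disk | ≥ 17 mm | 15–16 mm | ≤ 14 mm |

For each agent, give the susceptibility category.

S, S, I, S, S, I, I, R, R

Nitrofurantoin 4 μg/mL: ≤ 8 μg/mL → Susceptible
Erythromycin: 29 mm is ≥ 27 mm → Susceptible
Rifampin (4 μg/mL) in 2–4 μg/mL → I
Fosfomycin 19 mm: ≥ 17 mm → susceptible
Levofloxacin 0.03 μg/mL: ≤ 16 μg/mL — susceptible
Ceftriaxone: 16 mm is in 14–18 mm — intermediate
Penicillin: 16 μg/mL is = 16 μg/mL → Intermediate
Cefazolin (20 mm) ≤ 27 mm → resistant
Ampicillin 9 mm: ≤ 19 mm — R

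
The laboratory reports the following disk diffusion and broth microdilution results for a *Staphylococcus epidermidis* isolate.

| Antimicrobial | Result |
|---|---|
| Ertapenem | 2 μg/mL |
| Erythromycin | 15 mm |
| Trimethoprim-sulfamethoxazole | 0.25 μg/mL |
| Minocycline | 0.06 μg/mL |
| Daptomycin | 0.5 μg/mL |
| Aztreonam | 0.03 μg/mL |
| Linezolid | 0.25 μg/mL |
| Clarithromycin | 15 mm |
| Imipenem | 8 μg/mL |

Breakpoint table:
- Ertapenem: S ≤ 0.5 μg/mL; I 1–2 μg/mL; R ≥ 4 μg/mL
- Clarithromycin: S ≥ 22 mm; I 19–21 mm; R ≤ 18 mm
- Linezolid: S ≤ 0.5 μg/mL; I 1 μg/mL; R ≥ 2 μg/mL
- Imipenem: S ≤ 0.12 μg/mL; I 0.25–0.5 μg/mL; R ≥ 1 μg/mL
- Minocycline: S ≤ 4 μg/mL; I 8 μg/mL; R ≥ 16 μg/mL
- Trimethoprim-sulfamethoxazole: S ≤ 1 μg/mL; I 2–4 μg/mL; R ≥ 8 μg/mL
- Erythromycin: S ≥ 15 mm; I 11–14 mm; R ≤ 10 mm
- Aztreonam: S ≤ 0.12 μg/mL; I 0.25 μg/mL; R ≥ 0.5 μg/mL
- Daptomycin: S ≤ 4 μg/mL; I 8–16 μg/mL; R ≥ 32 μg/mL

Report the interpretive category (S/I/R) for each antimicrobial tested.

I, S, S, S, S, S, S, R, R

Ertapenem: 2 μg/mL is in 1–2 μg/mL — I
Erythromycin: 15 mm is ≥ 15 mm — S
Trimethoprim-sulfamethoxazole 0.25 μg/mL: ≤ 1 μg/mL ⇒ S
Minocycline 0.06 μg/mL: ≤ 4 μg/mL → susceptible
Daptomycin 0.5 μg/mL: ≤ 4 μg/mL — susceptible
Aztreonam: 0.03 μg/mL is ≤ 0.12 μg/mL → S
Linezolid: 0.25 μg/mL is ≤ 0.5 μg/mL ⇒ susceptible
Clarithromycin (15 mm) ≤ 18 mm → Resistant
Imipenem (8 μg/mL) ≥ 1 μg/mL ⇒ Resistant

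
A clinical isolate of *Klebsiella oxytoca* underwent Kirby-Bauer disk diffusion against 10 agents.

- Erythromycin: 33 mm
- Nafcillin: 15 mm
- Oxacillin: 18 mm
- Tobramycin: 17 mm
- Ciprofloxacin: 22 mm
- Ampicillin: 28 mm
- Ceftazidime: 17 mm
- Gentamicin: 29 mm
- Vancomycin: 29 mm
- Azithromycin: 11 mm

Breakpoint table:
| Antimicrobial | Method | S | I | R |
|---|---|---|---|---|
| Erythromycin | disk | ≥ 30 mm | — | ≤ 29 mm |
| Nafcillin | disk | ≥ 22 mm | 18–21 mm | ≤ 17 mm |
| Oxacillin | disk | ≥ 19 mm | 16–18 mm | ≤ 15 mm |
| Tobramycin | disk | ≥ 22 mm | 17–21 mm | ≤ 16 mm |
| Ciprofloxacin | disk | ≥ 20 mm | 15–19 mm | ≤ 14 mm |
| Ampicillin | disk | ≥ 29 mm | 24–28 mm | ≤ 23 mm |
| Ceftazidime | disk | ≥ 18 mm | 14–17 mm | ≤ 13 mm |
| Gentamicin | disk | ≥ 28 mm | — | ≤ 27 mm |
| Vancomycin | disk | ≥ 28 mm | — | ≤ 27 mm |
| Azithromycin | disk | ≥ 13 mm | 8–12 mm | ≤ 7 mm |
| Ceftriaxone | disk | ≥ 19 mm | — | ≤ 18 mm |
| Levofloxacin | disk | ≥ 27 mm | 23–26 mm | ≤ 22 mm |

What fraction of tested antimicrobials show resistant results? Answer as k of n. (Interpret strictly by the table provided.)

Erythromycin 33 mm: ≥ 30 mm ⇒ Susceptible
Nafcillin (15 mm) ≤ 17 mm ⇒ R
Oxacillin (18 mm) in 16–18 mm → intermediate
Tobramycin 17 mm: in 17–21 mm ⇒ I
Ciprofloxacin 22 mm: ≥ 20 mm ⇒ Susceptible
Ampicillin: 28 mm is in 24–28 mm → intermediate
Ceftazidime: 17 mm is in 14–17 mm — intermediate
Gentamicin (29 mm) ≥ 28 mm → Susceptible
Vancomycin 29 mm: ≥ 28 mm — Susceptible
Azithromycin 11 mm: in 8–12 mm → Intermediate
Resistant: 1/10

1 of 10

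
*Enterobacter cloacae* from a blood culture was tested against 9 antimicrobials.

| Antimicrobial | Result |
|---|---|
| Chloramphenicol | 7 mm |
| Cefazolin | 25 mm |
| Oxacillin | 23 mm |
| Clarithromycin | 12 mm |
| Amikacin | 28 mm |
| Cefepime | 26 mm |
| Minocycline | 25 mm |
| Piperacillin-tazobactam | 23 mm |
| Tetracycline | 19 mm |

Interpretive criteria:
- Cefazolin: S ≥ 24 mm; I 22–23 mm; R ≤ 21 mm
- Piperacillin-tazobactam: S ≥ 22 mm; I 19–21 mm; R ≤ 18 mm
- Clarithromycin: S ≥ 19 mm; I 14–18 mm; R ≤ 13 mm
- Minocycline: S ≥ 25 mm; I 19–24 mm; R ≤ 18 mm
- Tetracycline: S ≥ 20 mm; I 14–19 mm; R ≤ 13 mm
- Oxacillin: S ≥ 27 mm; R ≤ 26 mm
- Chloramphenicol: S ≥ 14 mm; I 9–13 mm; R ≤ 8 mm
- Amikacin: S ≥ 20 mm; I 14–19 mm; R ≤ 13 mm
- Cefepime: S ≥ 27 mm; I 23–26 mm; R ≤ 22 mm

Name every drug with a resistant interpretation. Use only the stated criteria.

Chloramphenicol: 7 mm is ≤ 8 mm ⇒ R
Cefazolin (25 mm) ≥ 24 mm — S
Oxacillin: 23 mm is ≤ 26 mm → resistant
Clarithromycin (12 mm) ≤ 13 mm → R
Amikacin: 28 mm is ≥ 20 mm → Susceptible
Cefepime 26 mm: in 23–26 mm → Intermediate
Minocycline 25 mm: ≥ 25 mm → susceptible
Piperacillin-tazobactam: 23 mm is ≥ 22 mm — susceptible
Tetracycline 19 mm: in 14–19 mm — I

chloramphenicol, oxacillin, clarithromycin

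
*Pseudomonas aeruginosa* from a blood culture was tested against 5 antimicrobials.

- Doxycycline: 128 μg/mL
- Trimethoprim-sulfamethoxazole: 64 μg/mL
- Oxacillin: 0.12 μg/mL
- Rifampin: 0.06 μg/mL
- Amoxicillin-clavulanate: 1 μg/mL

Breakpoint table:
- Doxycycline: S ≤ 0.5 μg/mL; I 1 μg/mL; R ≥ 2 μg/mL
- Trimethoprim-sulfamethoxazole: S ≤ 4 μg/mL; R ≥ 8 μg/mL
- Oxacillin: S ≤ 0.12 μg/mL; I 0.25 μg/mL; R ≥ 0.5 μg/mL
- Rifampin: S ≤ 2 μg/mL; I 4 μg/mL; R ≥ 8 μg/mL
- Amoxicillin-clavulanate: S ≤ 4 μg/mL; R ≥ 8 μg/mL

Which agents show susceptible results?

Doxycycline 128 μg/mL: ≥ 2 μg/mL → Resistant
Trimethoprim-sulfamethoxazole: 64 μg/mL is ≥ 8 μg/mL ⇒ R
Oxacillin: 0.12 μg/mL is ≤ 0.12 μg/mL — susceptible
Rifampin 0.06 μg/mL: ≤ 2 μg/mL ⇒ S
Amoxicillin-clavulanate: 1 μg/mL is ≤ 4 μg/mL — Susceptible

oxacillin, rifampin, amoxicillin-clavulanate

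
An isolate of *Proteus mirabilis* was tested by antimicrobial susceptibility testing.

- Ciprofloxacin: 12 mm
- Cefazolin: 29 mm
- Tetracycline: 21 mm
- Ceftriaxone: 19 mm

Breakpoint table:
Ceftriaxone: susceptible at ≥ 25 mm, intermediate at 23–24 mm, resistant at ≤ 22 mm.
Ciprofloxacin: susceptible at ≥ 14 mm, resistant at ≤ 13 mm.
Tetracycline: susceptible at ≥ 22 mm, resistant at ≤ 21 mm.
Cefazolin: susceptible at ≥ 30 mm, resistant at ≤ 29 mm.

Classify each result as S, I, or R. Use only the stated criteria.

R, R, R, R

Ciprofloxacin 12 mm: ≤ 13 mm ⇒ resistant
Cefazolin: 29 mm is ≤ 29 mm — R
Tetracycline (21 mm) ≤ 21 mm → resistant
Ceftriaxone: 19 mm is ≤ 22 mm ⇒ Resistant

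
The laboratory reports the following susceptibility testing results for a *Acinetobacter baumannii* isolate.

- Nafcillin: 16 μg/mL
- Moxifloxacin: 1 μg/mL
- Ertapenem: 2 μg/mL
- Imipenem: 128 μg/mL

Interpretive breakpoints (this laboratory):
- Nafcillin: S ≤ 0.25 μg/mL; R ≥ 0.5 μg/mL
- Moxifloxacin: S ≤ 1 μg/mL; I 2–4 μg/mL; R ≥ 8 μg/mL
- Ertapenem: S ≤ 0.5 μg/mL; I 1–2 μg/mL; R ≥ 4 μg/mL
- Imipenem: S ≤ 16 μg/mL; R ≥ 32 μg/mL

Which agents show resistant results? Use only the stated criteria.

nafcillin, imipenem

Nafcillin 16 μg/mL: ≥ 0.5 μg/mL → Resistant
Moxifloxacin 1 μg/mL: ≤ 1 μg/mL → susceptible
Ertapenem 2 μg/mL: in 1–2 μg/mL — I
Imipenem: 128 μg/mL is ≥ 32 μg/mL → resistant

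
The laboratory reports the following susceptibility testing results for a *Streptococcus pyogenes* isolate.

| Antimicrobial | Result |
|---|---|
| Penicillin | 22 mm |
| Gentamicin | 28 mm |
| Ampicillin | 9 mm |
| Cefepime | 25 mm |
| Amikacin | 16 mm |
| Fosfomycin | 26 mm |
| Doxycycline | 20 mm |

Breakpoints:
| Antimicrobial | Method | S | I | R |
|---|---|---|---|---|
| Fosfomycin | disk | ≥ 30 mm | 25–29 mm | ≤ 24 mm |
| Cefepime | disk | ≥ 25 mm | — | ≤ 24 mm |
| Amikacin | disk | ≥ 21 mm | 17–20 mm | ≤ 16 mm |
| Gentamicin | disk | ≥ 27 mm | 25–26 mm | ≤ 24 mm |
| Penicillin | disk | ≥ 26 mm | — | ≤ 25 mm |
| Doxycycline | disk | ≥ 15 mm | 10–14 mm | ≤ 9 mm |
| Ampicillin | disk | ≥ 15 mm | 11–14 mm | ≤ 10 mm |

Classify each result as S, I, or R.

R, S, R, S, R, I, S

Penicillin (22 mm) ≤ 25 mm → R
Gentamicin: 28 mm is ≥ 27 mm ⇒ Susceptible
Ampicillin (9 mm) ≤ 10 mm — Resistant
Cefepime 25 mm: ≥ 25 mm — S
Amikacin (16 mm) ≤ 16 mm → Resistant
Fosfomycin (26 mm) in 25–29 mm → I
Doxycycline (20 mm) ≥ 15 mm → Susceptible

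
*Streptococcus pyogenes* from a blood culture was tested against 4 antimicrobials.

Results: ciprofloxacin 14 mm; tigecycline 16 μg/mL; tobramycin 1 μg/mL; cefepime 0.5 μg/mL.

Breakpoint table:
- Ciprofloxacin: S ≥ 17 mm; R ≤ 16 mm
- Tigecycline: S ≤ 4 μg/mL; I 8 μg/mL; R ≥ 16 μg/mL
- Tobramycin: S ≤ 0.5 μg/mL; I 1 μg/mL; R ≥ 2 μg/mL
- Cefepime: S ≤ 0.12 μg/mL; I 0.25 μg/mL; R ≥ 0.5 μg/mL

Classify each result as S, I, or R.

R, R, I, R

Ciprofloxacin (14 mm) ≤ 16 mm — R
Tigecycline (16 μg/mL) ≥ 16 μg/mL — Resistant
Tobramycin: 1 μg/mL is = 1 μg/mL → intermediate
Cefepime 0.5 μg/mL: ≥ 0.5 μg/mL ⇒ Resistant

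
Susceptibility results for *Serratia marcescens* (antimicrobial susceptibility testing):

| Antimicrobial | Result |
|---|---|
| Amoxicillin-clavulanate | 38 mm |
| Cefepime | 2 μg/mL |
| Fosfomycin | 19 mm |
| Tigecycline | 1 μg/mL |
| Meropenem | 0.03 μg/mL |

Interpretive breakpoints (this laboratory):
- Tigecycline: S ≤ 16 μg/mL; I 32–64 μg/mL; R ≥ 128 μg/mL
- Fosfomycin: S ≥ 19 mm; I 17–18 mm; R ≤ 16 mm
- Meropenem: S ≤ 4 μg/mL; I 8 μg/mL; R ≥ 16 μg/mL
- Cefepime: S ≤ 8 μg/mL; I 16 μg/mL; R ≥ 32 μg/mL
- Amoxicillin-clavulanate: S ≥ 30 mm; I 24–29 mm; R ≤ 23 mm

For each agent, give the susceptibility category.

Amoxicillin-clavulanate: 38 mm is ≥ 30 mm — S
Cefepime (2 μg/mL) ≤ 8 μg/mL — Susceptible
Fosfomycin (19 mm) ≥ 19 mm — susceptible
Tigecycline: 1 μg/mL is ≤ 16 μg/mL ⇒ Susceptible
Meropenem: 0.03 μg/mL is ≤ 4 μg/mL → Susceptible

S, S, S, S, S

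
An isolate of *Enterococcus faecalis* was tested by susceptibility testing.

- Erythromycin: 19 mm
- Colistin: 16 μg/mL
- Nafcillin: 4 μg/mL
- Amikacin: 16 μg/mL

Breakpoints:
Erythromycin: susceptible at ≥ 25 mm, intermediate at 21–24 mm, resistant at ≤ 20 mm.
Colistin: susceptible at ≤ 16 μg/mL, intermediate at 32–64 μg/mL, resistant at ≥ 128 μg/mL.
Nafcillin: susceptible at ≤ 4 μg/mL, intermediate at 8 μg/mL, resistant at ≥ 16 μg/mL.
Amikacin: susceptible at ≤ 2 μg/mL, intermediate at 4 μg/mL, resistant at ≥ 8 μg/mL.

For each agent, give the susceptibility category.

Erythromycin 19 mm: ≤ 20 mm ⇒ R
Colistin (16 μg/mL) ≤ 16 μg/mL ⇒ susceptible
Nafcillin 4 μg/mL: ≤ 4 μg/mL ⇒ Susceptible
Amikacin (16 μg/mL) ≥ 8 μg/mL ⇒ R

R, S, S, R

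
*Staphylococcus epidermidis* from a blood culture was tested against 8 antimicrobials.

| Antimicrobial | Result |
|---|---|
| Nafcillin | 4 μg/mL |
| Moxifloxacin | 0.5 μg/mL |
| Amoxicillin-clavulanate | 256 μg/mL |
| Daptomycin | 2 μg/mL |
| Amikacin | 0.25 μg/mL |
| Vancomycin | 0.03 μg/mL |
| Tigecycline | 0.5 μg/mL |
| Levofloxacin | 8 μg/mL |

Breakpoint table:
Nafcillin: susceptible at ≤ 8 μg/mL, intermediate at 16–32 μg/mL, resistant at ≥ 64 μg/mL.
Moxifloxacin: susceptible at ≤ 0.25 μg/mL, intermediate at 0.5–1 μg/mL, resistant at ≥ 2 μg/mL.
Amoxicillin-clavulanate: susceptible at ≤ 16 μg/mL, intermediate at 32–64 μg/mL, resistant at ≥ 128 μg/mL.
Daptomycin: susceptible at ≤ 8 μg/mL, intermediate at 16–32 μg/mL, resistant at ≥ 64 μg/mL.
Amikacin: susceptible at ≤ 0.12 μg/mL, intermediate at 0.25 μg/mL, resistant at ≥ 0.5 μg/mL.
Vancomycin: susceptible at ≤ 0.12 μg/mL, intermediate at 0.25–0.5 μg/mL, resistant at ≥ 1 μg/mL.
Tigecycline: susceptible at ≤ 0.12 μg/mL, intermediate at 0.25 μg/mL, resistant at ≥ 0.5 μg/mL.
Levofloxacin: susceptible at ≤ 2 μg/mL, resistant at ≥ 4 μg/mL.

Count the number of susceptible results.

3

Nafcillin (4 μg/mL) ≤ 8 μg/mL → Susceptible
Moxifloxacin (0.5 μg/mL) in 0.5–1 μg/mL — Intermediate
Amoxicillin-clavulanate 256 μg/mL: ≥ 128 μg/mL ⇒ Resistant
Daptomycin 2 μg/mL: ≤ 8 μg/mL — Susceptible
Amikacin 0.25 μg/mL: = 0.25 μg/mL ⇒ intermediate
Vancomycin: 0.03 μg/mL is ≤ 0.12 μg/mL ⇒ susceptible
Tigecycline (0.5 μg/mL) ≥ 0.5 μg/mL → Resistant
Levofloxacin 8 μg/mL: ≥ 4 μg/mL ⇒ R
Susceptible: 3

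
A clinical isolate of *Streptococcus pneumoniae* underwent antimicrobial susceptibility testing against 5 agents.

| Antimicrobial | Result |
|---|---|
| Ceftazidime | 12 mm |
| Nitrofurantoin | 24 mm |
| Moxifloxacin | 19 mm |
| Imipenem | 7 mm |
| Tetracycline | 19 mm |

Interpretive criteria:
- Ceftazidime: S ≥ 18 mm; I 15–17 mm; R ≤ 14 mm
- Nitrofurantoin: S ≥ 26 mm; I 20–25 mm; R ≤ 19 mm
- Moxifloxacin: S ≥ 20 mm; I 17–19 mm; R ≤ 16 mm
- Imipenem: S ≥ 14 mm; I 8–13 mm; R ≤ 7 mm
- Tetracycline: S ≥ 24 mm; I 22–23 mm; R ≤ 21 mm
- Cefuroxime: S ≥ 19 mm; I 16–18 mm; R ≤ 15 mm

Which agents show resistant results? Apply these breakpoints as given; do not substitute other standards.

ceftazidime, imipenem, tetracycline

Ceftazidime: 12 mm is ≤ 14 mm — Resistant
Nitrofurantoin (24 mm) in 20–25 mm — intermediate
Moxifloxacin: 19 mm is in 17–19 mm ⇒ Intermediate
Imipenem: 7 mm is ≤ 7 mm ⇒ resistant
Tetracycline (19 mm) ≤ 21 mm → Resistant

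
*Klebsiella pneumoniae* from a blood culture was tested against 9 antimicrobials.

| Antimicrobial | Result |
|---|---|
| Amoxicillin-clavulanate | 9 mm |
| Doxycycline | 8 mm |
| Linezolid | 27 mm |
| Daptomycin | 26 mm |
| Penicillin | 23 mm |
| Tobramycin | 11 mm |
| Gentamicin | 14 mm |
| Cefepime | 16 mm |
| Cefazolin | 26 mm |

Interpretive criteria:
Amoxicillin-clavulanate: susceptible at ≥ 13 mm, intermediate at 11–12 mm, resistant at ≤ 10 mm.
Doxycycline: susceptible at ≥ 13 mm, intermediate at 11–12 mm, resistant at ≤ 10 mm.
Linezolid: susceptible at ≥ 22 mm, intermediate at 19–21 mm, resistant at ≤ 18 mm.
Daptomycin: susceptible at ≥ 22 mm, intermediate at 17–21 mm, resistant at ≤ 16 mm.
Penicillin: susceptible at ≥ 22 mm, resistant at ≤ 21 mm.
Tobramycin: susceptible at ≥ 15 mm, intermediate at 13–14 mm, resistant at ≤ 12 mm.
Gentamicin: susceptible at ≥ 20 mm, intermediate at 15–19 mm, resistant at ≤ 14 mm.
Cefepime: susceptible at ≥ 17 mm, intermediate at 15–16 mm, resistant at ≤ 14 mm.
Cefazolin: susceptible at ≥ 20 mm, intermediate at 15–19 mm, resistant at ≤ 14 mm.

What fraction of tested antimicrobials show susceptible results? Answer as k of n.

4 of 9

Amoxicillin-clavulanate 9 mm: ≤ 10 mm ⇒ resistant
Doxycycline 8 mm: ≤ 10 mm — Resistant
Linezolid: 27 mm is ≥ 22 mm — S
Daptomycin: 26 mm is ≥ 22 mm ⇒ S
Penicillin (23 mm) ≥ 22 mm — S
Tobramycin (11 mm) ≤ 12 mm — Resistant
Gentamicin 14 mm: ≤ 14 mm — resistant
Cefepime: 16 mm is in 15–16 mm ⇒ I
Cefazolin: 26 mm is ≥ 20 mm — S
Susceptible: 4/9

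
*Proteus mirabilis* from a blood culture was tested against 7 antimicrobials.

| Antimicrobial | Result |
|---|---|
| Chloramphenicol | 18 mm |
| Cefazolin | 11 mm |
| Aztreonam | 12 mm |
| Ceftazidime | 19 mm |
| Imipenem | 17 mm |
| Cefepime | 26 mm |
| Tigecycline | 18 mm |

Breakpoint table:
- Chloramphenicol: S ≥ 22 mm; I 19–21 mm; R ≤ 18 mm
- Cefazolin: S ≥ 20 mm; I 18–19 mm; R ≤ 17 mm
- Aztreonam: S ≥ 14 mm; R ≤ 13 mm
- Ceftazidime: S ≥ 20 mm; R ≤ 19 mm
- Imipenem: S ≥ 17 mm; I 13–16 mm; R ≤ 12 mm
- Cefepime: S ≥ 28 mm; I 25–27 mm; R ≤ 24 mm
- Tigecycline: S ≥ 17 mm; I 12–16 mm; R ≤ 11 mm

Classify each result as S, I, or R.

R, R, R, R, S, I, S

Chloramphenicol 18 mm: ≤ 18 mm → Resistant
Cefazolin (11 mm) ≤ 17 mm — resistant
Aztreonam (12 mm) ≤ 13 mm ⇒ Resistant
Ceftazidime (19 mm) ≤ 19 mm ⇒ R
Imipenem: 17 mm is ≥ 17 mm — Susceptible
Cefepime (26 mm) in 25–27 mm — Intermediate
Tigecycline 18 mm: ≥ 17 mm ⇒ Susceptible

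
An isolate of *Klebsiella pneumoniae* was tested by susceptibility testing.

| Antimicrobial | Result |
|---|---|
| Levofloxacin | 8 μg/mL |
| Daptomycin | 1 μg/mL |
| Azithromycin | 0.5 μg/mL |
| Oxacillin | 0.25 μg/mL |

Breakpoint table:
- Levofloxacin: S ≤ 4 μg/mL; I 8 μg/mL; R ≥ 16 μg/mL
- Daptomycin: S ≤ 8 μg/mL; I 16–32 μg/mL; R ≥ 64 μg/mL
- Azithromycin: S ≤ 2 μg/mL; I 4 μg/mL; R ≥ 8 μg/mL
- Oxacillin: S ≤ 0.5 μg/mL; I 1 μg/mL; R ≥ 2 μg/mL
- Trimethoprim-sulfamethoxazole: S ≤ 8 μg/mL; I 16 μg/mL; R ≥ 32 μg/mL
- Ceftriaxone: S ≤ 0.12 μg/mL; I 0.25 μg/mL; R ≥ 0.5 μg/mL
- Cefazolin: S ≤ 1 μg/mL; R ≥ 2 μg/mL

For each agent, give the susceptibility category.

Levofloxacin: 8 μg/mL is = 8 μg/mL — intermediate
Daptomycin 1 μg/mL: ≤ 8 μg/mL ⇒ Susceptible
Azithromycin 0.5 μg/mL: ≤ 2 μg/mL → Susceptible
Oxacillin (0.25 μg/mL) ≤ 0.5 μg/mL ⇒ Susceptible

I, S, S, S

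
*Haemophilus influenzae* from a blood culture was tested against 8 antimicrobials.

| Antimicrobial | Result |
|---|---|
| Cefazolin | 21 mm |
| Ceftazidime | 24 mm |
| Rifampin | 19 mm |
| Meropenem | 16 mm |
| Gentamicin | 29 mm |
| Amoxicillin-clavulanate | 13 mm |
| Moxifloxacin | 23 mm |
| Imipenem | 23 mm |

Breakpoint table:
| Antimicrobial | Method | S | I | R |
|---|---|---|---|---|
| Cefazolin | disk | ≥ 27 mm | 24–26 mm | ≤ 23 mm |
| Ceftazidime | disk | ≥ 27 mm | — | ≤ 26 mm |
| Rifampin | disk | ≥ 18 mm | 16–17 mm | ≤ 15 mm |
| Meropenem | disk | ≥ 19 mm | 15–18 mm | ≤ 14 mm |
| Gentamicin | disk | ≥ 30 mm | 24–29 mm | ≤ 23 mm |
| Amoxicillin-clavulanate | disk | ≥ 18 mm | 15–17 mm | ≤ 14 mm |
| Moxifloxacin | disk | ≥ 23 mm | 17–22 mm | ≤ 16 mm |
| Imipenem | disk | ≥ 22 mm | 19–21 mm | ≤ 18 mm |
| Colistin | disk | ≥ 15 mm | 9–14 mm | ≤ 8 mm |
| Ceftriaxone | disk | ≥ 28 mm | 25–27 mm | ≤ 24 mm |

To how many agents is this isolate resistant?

3

Cefazolin: 21 mm is ≤ 23 mm — Resistant
Ceftazidime 24 mm: ≤ 26 mm → resistant
Rifampin: 19 mm is ≥ 18 mm → susceptible
Meropenem (16 mm) in 15–18 mm → I
Gentamicin (29 mm) in 24–29 mm → intermediate
Amoxicillin-clavulanate: 13 mm is ≤ 14 mm ⇒ Resistant
Moxifloxacin 23 mm: ≥ 23 mm — Susceptible
Imipenem (23 mm) ≥ 22 mm → S
Resistant: 3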